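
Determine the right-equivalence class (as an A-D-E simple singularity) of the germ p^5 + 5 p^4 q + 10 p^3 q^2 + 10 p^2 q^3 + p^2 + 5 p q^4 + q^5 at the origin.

The Hessian of f at 0 has rank 1. Corank 1: A-series; mu = 4 gives A_4.

A_4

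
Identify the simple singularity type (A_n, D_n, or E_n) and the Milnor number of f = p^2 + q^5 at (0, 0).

Type A_{4}, Milnor number mu = 4.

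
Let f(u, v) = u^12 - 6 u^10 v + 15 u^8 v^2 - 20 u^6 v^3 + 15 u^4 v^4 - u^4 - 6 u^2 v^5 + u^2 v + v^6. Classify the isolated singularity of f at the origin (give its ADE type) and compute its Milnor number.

Type D7, Milnor number mu = 7.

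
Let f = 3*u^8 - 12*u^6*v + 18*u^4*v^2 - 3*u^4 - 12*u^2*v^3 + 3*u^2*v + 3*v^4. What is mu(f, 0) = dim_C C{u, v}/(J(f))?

The Hessian of f at 0 is [[0, 0], [0, 0]] with rank 0, so corank 2. A Groebner basis of the Jacobian ideal J(f) in C{u,v} is {u^3, u^2/4 + v^3, u*v}; counting standard monomials gives mu = 5. Corank 2; j^3 = 3*u^2*v has shape L^2 M (L != M), so D-series; mu = 5 gives D_5.

5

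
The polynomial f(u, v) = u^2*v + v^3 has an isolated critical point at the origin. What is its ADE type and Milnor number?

The Hessian of f at 0 has rank 0. Corank 2; j^3 = v*(u^2 + v^2) splits into three distinct lines over C (the quadratic factor has nonzero discriminant), so D_4.

Type D4, Milnor number mu = 4.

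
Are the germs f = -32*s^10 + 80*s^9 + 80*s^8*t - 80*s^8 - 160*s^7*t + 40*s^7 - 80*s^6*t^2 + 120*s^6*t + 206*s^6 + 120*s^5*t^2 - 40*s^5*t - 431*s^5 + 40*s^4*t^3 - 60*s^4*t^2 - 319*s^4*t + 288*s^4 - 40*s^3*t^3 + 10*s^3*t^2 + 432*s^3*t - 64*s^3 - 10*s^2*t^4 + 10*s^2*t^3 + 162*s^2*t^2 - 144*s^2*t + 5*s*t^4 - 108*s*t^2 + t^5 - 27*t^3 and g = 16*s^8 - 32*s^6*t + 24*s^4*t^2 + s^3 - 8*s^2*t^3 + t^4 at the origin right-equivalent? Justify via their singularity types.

No.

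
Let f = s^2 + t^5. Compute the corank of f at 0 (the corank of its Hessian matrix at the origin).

1

The Hessian at 0 is [[2, 0], [0, 0]] of rank 1; hence corank 1.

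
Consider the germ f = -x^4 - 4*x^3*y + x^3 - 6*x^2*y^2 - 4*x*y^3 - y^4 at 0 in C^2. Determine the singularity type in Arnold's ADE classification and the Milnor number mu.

The Hessian of f at 0 has rank 0. Corank 2; j^3 = x^3 is a perfect cube, so E-series; the 4-jet and mu = 6 give E_6.

Type E6, Milnor number mu = 6.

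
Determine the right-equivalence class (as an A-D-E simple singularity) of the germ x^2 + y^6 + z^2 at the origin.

A5

The Hessian of f at 0 has rank 2. Corank 1: A-series; mu = 5 gives A_5.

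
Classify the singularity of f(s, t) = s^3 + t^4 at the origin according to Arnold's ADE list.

E_{6}

The Hessian of f at 0 has rank 0. Corank 2; j^3 = s^3 is a perfect cube, so E-series; the 4-jet and mu = 6 give E_6.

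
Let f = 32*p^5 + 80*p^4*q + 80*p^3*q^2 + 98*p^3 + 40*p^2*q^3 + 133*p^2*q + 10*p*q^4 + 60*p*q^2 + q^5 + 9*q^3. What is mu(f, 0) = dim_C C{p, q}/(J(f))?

6

The Hessian of f at 0 has rank 0. Corank 2; j^3 = (2*p + q)*(7*p + 3*q)^2 has shape L^2 M (L != M), so D-series; mu = 6 gives D_6.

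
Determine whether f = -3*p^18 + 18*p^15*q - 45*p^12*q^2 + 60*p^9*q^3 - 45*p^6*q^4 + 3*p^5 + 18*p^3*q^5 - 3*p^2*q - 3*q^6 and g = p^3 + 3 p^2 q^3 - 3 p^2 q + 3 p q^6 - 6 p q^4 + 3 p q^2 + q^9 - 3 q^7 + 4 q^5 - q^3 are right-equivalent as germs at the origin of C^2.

The Hessian of f at 0 has rank 0. Corank 2; j^3 = -3*p^2*q has shape L^2 M (L != M), so D-series; mu = 7 gives D_7. The Hessian of g at 0 has rank 0. Corank 2; j^3 = (p - q)^3 is a perfect cube, so E-series; the 5-jet and mu = 8 give E_8. f is D_7 but g is E_8, hence not right-equivalent.

No.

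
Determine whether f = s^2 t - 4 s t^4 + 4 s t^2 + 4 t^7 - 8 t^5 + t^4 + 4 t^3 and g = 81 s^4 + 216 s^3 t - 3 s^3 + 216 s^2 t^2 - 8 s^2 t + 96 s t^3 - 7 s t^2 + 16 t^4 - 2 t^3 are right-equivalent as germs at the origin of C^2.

Yes.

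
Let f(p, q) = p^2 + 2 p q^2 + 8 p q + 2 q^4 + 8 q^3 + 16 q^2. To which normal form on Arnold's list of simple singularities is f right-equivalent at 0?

The Hessian of f at 0 has rank 1. Corank 1: A-series; mu = 3 gives A_3.

A_3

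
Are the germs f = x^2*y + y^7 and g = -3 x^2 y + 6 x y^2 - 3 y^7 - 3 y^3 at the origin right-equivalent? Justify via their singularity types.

Yes.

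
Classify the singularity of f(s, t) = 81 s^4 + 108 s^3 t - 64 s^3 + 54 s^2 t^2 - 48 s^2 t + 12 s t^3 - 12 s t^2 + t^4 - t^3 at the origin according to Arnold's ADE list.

The Hessian of f at 0 is [[0, 0], [0, 0]] with rank 0, so corank 2. A Groebner basis of the Jacobian ideal J(f) in C{s,t} is {t^4, s*t^2 + 5*t^3/18, s^2 + s*t/2 + t^2/16}; counting standard monomials gives mu = 6. Corank 2; j^3 = -(4*s + t)^3 is a perfect cube, so E-series; the 4-jet and mu = 6 give E_6.

E_{6}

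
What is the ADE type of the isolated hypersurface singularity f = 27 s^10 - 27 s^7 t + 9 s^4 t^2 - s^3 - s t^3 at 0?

E_7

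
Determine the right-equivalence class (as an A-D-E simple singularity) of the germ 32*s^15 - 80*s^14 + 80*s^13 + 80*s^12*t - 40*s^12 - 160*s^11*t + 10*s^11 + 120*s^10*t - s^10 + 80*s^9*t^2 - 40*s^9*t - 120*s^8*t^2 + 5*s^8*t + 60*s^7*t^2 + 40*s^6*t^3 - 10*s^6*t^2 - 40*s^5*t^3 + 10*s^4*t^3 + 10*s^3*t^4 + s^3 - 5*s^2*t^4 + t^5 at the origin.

E_{8}

The Hessian of f at 0 has rank 0. Corank 2; j^3 = s^3 is a perfect cube, so E-series; the 5-jet and mu = 8 give E_8.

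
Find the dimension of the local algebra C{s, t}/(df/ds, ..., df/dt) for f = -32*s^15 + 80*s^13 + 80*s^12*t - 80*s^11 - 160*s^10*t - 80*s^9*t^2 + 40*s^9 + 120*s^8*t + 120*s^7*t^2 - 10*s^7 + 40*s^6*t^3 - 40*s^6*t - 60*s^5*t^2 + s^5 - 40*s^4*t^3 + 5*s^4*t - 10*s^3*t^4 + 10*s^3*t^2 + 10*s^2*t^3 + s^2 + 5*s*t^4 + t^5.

The Hessian of f at 0 is [[2, 0], [0, 0]] with rank 1, so corank 1. A Groebner basis of the Jacobian ideal J(f) in C{s,t} is {t^4, s}; counting standard monomials gives mu = 4. Corank 1: A-series; mu = 4 gives A_4.

4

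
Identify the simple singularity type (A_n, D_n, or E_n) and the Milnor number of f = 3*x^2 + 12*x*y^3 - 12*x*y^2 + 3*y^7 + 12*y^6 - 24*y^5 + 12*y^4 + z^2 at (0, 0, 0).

Type A_{6}, Milnor number mu = 6.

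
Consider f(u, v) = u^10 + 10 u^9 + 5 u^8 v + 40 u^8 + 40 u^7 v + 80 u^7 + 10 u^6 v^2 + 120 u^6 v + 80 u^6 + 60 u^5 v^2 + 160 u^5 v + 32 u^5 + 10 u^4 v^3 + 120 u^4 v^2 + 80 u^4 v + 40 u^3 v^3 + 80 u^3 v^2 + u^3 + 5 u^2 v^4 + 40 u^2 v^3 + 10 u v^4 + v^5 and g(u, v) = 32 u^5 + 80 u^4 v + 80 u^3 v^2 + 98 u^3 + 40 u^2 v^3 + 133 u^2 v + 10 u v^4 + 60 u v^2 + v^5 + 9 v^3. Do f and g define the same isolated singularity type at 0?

The Hessian of f at 0 is [[0, 0], [0, 0]] with rank 0, so corank 2. A Groebner basis of the Jacobian ideal J(f) in C{u,v} is {v^5, u*v^3 + v^4/8, u^2}; counting standard monomials gives mu = 8. Corank 2; j^3 = u^3 is a perfect cube, so E-series; the 5-jet and mu = 8 give E_8. The Hessian of g at 0 is [[0, 0], [0, 0]] with rank 0, so corank 2. A Groebner basis of the Jacobian ideal J(g) in C{u,v} is {-16807*u*v/10 + v^4 - 7203*v^2/10, u*v^2 + 3*v^3/7, u^2 + 13*u*v/14 + 3*v^2/14}; counting standard monomials gives mu = 6. Corank 2; j^3 = (2*u + v)*(7*u + 3*v)^2 has shape L^2 M (L != M), so D-series; mu = 6 gives D_6. f is E_8 but g is D_6, hence not right-equivalent.

No.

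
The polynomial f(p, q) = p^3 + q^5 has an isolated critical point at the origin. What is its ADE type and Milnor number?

The Hessian of f at 0 is [[0, 0], [0, 0]] with rank 0, so corank 2. A Groebner basis of the Jacobian ideal J(f) in C{p,q} is {q^4, p^2}; counting standard monomials gives mu = 8. Corank 2; j^3 = p^3 is a perfect cube, so E-series; the 5-jet and mu = 8 give E_8.

Type E_{8}, Milnor number mu = 8.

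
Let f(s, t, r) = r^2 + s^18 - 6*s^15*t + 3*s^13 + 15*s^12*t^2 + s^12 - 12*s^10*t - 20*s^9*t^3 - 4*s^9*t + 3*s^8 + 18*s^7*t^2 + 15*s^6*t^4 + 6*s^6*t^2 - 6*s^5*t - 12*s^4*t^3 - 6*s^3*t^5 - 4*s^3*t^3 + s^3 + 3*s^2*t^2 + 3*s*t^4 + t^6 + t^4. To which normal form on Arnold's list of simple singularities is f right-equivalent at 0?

E6

The Hessian of f at 0 has rank 1. Corank 2; j^3 = s^3 is a perfect cube, so E-series; the 4-jet and mu = 6 give E_6.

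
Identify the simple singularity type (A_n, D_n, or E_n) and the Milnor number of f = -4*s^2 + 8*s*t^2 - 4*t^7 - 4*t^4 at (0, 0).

Type A_{6}, Milnor number mu = 6.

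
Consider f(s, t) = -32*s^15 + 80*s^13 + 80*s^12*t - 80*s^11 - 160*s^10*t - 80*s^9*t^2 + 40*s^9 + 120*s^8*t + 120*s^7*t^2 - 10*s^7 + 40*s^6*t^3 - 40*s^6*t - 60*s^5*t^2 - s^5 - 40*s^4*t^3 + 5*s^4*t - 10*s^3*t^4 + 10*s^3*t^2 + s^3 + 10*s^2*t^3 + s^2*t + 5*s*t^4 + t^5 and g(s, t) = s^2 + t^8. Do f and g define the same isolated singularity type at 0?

The Hessian of f at 0 is [[0, 0], [0, 0]] with rank 0, so corank 2. A Groebner basis of the Jacobian ideal J(f) in C{s,t} is {-s*t/5 + t^4, s*t^2, s^2 + s*t}; counting standard monomials gives mu = 6. Corank 2; j^3 = s^2*(s + t) has shape L^2 M (L != M), so D-series; mu = 6 gives D_6. The Hessian of g at 0 is [[2, 0], [0, 0]] with rank 1, so corank 1. A Groebner basis of the Jacobian ideal J(g) in C{s,t} is {t^7, s}; counting standard monomials gives mu = 7. Corank 1: A-series; mu = 7 gives A_7. f is D_6 but g is A_7, hence not right-equivalent.

No.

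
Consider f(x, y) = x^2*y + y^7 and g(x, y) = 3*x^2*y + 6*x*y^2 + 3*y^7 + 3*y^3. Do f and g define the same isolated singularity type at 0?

Yes.

The Hessian of f at 0 has rank 0. Corank 2; j^3 = x^2*y has shape L^2 M (L != M), so D-series; mu = 8 gives D_8. The Hessian of g at 0 has rank 0. Corank 2; j^3 = 3*y*(x + y)^2 has shape L^2 M (L != M), so D-series; mu = 8 gives D_8. Both have type D_8, hence right-equivalent.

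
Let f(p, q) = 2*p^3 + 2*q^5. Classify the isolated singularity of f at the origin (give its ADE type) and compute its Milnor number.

The Hessian of f at 0 is [[0, 0], [0, 0]] with rank 0, so corank 2. A Groebner basis of the Jacobian ideal J(f) in C{p,q} is {q^4, p^2}; counting standard monomials gives mu = 8. Corank 2; j^3 = 2*p^3 is a perfect cube, so E-series; the 5-jet and mu = 8 give E_8.

Type E8, Milnor number mu = 8.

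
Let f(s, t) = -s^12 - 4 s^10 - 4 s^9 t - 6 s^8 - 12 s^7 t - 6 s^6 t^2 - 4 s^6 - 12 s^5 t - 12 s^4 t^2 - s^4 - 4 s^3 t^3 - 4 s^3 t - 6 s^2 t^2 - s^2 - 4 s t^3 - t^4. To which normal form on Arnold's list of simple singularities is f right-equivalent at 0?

A3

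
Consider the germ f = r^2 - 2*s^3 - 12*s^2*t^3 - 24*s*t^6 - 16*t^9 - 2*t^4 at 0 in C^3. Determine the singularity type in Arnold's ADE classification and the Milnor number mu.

The Hessian of f at 0 has rank 1. Corank 2; j^3 = -2*s^3 is a perfect cube, so E-series; the 4-jet and mu = 6 give E_6.

Type E_6, Milnor number mu = 6.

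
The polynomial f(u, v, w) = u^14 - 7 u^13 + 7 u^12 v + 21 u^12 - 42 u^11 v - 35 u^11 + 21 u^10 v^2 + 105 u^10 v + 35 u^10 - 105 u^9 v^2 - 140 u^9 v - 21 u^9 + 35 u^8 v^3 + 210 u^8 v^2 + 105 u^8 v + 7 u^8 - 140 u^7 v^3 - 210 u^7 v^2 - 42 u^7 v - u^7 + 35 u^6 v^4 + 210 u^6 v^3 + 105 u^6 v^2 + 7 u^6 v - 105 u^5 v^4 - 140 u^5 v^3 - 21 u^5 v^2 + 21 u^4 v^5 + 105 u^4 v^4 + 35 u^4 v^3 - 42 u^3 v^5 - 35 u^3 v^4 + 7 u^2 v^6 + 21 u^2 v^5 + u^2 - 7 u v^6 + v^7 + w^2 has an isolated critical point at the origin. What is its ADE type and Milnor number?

The Hessian of f at 0 has rank 2. Corank 1: A-series; mu = 6 gives A_6.

Type A_6, Milnor number mu = 6.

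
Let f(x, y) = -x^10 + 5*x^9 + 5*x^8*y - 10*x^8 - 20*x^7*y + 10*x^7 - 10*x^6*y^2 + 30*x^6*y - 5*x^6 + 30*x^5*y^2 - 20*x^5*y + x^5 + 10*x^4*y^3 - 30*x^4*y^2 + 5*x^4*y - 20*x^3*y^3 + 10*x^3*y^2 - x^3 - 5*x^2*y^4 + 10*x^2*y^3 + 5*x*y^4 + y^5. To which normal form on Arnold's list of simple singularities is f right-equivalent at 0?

The Hessian of f at 0 has rank 0. Corank 2; j^3 = -x^3 is a perfect cube, so E-series; the 5-jet and mu = 8 give E_8.

E_8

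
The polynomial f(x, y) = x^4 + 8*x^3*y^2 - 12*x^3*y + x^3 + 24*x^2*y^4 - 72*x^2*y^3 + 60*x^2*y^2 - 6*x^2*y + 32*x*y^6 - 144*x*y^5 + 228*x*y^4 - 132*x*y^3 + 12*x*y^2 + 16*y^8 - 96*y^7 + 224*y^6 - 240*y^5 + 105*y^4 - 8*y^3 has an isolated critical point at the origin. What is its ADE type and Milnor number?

Type E_6, Milnor number mu = 6.

The Hessian of f at 0 has rank 0. Corank 2; j^3 = (x - 2*y)^3 is a perfect cube, so E-series; the 4-jet and mu = 6 give E_6.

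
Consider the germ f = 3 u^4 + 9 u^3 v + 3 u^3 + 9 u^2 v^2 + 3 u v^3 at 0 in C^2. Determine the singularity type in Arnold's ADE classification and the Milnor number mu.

Type E7, Milnor number mu = 7.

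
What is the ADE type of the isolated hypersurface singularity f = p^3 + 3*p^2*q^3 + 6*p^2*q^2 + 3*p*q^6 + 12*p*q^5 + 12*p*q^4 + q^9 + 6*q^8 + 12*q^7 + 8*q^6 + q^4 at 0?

E_6

The Hessian of f at 0 is [[0, 0], [0, 0]] with rank 0, so corank 2. A Groebner basis of the Jacobian ideal J(f) in C{p,q} is {p^3, p^2*q, p^2/4 + p*q^2, q^3}; counting standard monomials gives mu = 6. Corank 2; j^3 = p^3 is a perfect cube, so E-series; the 4-jet and mu = 6 give E_6.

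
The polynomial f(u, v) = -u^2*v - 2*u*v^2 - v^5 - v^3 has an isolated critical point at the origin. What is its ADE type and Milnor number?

Type D_6, Milnor number mu = 6.

The Hessian of f at 0 is [[0, 0], [0, 0]] with rank 0, so corank 2. A Groebner basis of the Jacobian ideal J(f) in C{u,v} is {u^2/5 + v^4 - v^2/5, u^3 + v^3, u*v + v^2}; counting standard monomials gives mu = 6. Corank 2; j^3 = -v*(u + v)^2 has shape L^2 M (L != M), so D-series; mu = 6 gives D_6.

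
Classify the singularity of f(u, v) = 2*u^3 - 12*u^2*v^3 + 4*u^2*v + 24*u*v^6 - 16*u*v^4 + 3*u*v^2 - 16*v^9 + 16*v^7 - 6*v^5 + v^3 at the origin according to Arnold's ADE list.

D_4

The Hessian of f at 0 has rank 0. Corank 2; j^3 = (u + v)*(2*u^2 + 2*u*v + v^2) splits into three distinct lines over C (the quadratic factor has nonzero discriminant), so D_4.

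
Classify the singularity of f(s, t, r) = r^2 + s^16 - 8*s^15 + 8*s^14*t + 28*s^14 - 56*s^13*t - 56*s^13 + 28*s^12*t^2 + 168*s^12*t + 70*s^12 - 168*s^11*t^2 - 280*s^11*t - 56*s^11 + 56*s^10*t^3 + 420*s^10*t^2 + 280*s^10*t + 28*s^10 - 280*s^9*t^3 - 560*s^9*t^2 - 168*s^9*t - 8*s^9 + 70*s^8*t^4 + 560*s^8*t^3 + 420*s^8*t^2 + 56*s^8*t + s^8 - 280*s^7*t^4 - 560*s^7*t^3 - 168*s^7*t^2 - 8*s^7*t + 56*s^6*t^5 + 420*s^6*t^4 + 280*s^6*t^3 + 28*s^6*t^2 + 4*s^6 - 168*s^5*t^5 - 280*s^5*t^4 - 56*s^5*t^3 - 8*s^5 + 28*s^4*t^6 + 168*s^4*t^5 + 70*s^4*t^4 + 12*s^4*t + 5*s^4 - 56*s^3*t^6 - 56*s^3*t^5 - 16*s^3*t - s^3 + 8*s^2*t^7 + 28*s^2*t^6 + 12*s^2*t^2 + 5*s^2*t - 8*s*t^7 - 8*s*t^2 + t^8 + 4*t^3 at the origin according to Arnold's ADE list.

The Hessian of f at 0 is [[0, 0, 0], [0, 0, 0], [0, 0, 2]] with rank 1, so corank 2. A Groebner basis of the Jacobian ideal J(f) in C{s,t,r} is {s^2*t^2 - s*t^2/2 + t^3, 519*s^2*t/16 - s^2/32 + s*t^3 - 3*s*t^2/2 - 509*s*t/32 + 3*t^3/2 + 511*t^2/16, 2067*s^2*t/32 - 3*s^2/64 - 7*s*t^2/4 - 2039*s*t/64 + t^4 + 3*t^3/2 + 2045*t^2/32, s^3 - s^2*t - s^2/2 + 3*s*t/2 - t^2, r}; counting standard monomials gives mu = 9. Corank 2; j^3 = -(s - 2*t)^2*(s - t) has shape L^2 M (L != M), so D-series; mu = 9 gives D_9.

D_9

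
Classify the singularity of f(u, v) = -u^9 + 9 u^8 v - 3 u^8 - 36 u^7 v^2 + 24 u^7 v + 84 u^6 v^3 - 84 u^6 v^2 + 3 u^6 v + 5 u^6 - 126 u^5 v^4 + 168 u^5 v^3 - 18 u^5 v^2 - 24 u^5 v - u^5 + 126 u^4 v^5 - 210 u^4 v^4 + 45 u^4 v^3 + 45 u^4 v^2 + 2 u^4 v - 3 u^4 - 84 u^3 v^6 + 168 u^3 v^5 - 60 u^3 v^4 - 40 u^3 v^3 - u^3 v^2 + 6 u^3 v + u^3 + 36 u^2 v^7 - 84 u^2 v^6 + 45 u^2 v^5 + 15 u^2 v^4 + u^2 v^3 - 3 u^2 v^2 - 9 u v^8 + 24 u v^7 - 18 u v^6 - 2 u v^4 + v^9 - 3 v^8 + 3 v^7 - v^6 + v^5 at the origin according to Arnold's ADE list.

The Hessian of f at 0 is [[0, 0], [0, 0]] with rank 0, so corank 2. A Groebner basis of the Jacobian ideal J(f) in C{u,v} is {u^2/10 + u*v^3 - u*v^2/5, 2*u^2/5 - 4*u*v^2/5 + v^4, u^3, u^2*v + u^2/5 - 2*u*v^2/5}; counting standard monomials gives mu = 8. Corank 2; j^3 = u^3 is a perfect cube, so E-series; the 5-jet and mu = 8 give E_8.

E8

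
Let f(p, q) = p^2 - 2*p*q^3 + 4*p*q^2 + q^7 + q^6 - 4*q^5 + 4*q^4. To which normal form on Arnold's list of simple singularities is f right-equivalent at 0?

A6

The Hessian of f at 0 has rank 1. Corank 1: A-series; mu = 6 gives A_6.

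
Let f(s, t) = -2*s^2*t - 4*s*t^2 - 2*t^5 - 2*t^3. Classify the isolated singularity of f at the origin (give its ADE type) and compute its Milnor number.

The Hessian of f at 0 is [[0, 0], [0, 0]] with rank 0, so corank 2. A Groebner basis of the Jacobian ideal J(f) in C{s,t} is {s^2/5 + t^4 - t^2/5, s^3 + t^3, s*t + t^2}; counting standard monomials gives mu = 6. Corank 2; j^3 = -2*t*(s + t)^2 has shape L^2 M (L != M), so D-series; mu = 6 gives D_6.

Type D6, Milnor number mu = 6.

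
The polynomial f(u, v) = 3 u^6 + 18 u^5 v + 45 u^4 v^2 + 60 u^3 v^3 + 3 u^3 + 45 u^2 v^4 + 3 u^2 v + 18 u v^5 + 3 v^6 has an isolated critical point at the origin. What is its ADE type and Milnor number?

Type D_7, Milnor number mu = 7.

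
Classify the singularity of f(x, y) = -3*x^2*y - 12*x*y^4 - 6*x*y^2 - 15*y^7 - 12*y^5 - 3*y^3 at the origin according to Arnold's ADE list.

D_8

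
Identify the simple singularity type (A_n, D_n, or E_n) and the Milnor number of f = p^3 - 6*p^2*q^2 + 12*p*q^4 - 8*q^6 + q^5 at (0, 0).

Type E_{8}, Milnor number mu = 8.

The Hessian of f at 0 has rank 0. Corank 2; j^3 = p^3 is a perfect cube, so E-series; the 5-jet and mu = 8 give E_8.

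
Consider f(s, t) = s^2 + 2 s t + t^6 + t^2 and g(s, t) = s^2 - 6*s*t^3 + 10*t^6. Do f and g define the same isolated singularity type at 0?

The Hessian of f at 0 has rank 1. Corank 1: A-series; mu = 5 gives A_5. The Hessian of g at 0 has rank 1. Corank 1: A-series; mu = 5 gives A_5. Both have type A_5, hence right-equivalent.

Yes.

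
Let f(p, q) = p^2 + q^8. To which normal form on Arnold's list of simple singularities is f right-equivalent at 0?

A_7

The Hessian of f at 0 has rank 1. Corank 1: A-series; mu = 7 gives A_7.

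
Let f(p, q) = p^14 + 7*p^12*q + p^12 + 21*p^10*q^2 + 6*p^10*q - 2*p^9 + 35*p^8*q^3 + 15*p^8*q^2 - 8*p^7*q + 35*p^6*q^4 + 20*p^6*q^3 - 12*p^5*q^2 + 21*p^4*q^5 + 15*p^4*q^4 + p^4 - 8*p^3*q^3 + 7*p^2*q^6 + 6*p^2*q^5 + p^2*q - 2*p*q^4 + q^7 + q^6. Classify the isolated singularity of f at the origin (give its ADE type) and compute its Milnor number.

Type D_{7}, Milnor number mu = 7.

The Hessian of f at 0 has rank 0. Corank 2; j^3 = p^2*q has shape L^2 M (L != M), so D-series; mu = 7 gives D_7.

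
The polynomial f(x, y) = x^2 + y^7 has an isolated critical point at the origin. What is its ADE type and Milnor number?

Type A_6, Milnor number mu = 6.

The Hessian of f at 0 has rank 1. Corank 1: A-series; mu = 6 gives A_6.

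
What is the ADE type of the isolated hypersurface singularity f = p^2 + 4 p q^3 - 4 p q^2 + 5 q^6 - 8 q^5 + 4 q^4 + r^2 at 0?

A5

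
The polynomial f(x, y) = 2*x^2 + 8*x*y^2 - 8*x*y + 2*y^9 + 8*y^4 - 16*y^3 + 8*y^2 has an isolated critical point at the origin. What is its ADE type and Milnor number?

Type A_8, Milnor number mu = 8.

The Hessian of f at 0 is [[4, -8], [-8, 16]] with rank 1, so corank 1. A Groebner basis of the Jacobian ideal J(f) in C{x,y} is {x^4 - 8*x^3*y - 12*x^3 + 40*x^2*y + 20*x^2 - 48*x*y - 8*x + 16*y, x/2 + y^2 - y}; counting standard monomials gives mu = 8. Corank 1: A-series; mu = 8 gives A_8.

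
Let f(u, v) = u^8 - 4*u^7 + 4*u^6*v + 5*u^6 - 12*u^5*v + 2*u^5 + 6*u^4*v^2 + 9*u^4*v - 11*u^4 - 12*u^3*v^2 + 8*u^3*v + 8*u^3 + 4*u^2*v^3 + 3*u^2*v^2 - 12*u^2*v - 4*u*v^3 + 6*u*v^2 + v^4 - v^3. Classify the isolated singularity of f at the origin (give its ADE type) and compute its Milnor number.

The Hessian of f at 0 is [[0, 0], [0, 0]] with rank 0, so corank 2. A Groebner basis of the Jacobian ideal J(f) in C{u,v} is {u^3 - 6*u^2 + 6*u*v - 3*v^2/2, u^2*v - 10*u^2 + 10*u*v - 5*v^2/2, -16*u^2 + u*v^2 + 16*u*v - 4*v^2, -24*u^2 + 24*u*v + v^3 - 6*v^2}; counting standard monomials gives mu = 6. Corank 2; j^3 = (2*u - v)^3 is a perfect cube, so E-series; the 4-jet and mu = 6 give E_6.

Type E6, Milnor number mu = 6.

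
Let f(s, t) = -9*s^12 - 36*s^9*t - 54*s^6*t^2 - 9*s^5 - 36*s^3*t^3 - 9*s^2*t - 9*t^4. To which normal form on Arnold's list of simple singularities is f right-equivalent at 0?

D_{5}

The Hessian of f at 0 is [[0, 0], [0, 0]] with rank 0, so corank 2. A Groebner basis of the Jacobian ideal J(f) in C{s,t} is {s^3, s^2/4 + t^3, s*t}; counting standard monomials gives mu = 5. Corank 2; j^3 = -9*s^2*t has shape L^2 M (L != M), so D-series; mu = 5 gives D_5.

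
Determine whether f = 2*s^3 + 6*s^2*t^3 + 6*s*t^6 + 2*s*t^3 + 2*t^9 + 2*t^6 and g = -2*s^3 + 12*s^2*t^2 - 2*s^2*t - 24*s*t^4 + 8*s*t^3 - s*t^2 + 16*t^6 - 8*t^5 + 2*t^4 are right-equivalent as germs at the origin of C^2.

No.

The Hessian of f at 0 is [[0, 0], [0, 0]] with rank 0, so corank 2. A Groebner basis of the Jacobian ideal J(f) in C{s,t} is {s^3, s*t^2, 3*s^2 + t^3}; counting standard monomials gives mu = 7. Corank 2; j^3 = 2*s^3 is a perfect cube, so E-series; the 4-jet and mu = 7 give E_7. The Hessian of g at 0 is [[0, 0], [0, 0]] with rank 0, so corank 2. A Groebner basis of the Jacobian ideal J(g) in C{s,t} is {t^3, s^2 + t^2/2, s*t - t^2/2}; counting standard monomials gives mu = 4. Corank 2; j^3 = -s*(2*s^2 + 2*s*t + t^2) splits into three distinct lines over C (the quadratic factor has nonzero discriminant), so D_4. f is E_7 but g is D_4, hence not right-equivalent.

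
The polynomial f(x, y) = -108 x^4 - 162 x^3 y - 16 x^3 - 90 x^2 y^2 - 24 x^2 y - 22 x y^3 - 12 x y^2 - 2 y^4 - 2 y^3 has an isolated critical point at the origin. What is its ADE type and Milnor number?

Type E_{7}, Milnor number mu = 7.

The Hessian of f at 0 has rank 0. Corank 2; j^3 = -2*(2*x + y)^3 is a perfect cube, so E-series; the 4-jet and mu = 7 give E_7.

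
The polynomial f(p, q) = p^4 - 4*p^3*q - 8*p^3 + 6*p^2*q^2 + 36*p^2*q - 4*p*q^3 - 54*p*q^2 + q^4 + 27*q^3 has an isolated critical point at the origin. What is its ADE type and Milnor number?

Type E_6, Milnor number mu = 6.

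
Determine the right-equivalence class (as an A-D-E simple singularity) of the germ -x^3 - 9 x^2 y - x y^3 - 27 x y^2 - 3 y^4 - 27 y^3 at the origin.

The Hessian of f at 0 is [[0, 0], [0, 0]] with rank 0, so corank 2. A Groebner basis of the Jacobian ideal J(f) in C{x,y} is {x^3 + 9*x^2*y + 162*x^2 + 972*x*y + 1458*y^2, -9*x^2 + x*y^2 - 54*x*y - 81*y^2, 3*x^2 + 18*x*y + y^3 + 27*y^2}; counting standard monomials gives mu = 7. Corank 2; j^3 = -(x + 3*y)^3 is a perfect cube, so E-series; the 4-jet and mu = 7 give E_7.

E7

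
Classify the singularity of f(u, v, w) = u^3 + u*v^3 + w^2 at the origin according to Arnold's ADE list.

The Hessian of f at 0 has rank 1. Corank 2; j^3 = u^3 is a perfect cube, so E-series; the 4-jet and mu = 7 give E_7.

E_7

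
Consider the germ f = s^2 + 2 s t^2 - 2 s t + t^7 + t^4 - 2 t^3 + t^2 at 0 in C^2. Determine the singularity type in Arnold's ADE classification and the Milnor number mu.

The Hessian of f at 0 has rank 1. Corank 1: A-series; mu = 6 gives A_6.

Type A_{6}, Milnor number mu = 6.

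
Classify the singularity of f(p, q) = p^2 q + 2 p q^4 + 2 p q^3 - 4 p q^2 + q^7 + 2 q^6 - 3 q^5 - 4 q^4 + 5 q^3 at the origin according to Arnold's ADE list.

D_{4}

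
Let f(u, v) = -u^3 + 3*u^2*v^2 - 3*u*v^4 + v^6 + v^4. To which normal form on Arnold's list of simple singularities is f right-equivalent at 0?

E6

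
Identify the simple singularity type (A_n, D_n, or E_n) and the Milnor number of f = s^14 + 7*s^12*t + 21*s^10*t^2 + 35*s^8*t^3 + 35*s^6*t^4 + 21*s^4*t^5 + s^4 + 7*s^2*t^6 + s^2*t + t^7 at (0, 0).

Type D_8, Milnor number mu = 8.

The Hessian of f at 0 has rank 0. Corank 2; j^3 = s^2*t has shape L^2 M (L != M), so D-series; mu = 8 gives D_8.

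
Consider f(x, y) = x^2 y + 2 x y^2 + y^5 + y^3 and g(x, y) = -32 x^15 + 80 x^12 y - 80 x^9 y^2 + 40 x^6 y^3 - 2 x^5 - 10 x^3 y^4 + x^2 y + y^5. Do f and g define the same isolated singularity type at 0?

Yes.

The Hessian of f at 0 is [[0, 0], [0, 0]] with rank 0, so corank 2. A Groebner basis of the Jacobian ideal J(f) in C{x,y} is {x^2/5 + y^4 - y^2/5, x^3 + y^3, x*y + y^2}; counting standard monomials gives mu = 6. Corank 2; j^3 = y*(x + y)^2 has shape L^2 M (L != M), so D-series; mu = 6 gives D_6. The Hessian of g at 0 is [[0, 0], [0, 0]] with rank 0, so corank 2. A Groebner basis of the Jacobian ideal J(g) in C{x,y} is {x^2/5 + y^4, x^3, x*y}; counting standard monomials gives mu = 6. Corank 2; j^3 = x^2*y has shape L^2 M (L != M), so D-series; mu = 6 gives D_6. Both have type D_6, hence right-equivalent.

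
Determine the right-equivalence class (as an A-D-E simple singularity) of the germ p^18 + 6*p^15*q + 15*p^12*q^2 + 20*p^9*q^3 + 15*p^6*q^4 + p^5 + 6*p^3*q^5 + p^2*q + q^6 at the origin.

D7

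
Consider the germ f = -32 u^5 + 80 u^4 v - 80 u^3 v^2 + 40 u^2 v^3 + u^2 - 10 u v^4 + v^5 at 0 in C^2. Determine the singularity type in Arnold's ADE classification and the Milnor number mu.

Type A4, Milnor number mu = 4.

The Hessian of f at 0 has rank 1. Corank 1: A-series; mu = 4 gives A_4.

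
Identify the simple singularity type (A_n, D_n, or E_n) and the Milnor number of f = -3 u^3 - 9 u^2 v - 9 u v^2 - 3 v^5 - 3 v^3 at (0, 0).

Type E_{8}, Milnor number mu = 8.

The Hessian of f at 0 is [[0, 0], [0, 0]] with rank 0, so corank 2. A Groebner basis of the Jacobian ideal J(f) in C{u,v} is {v^4, u^2 + 2*u*v + v^2}; counting standard monomials gives mu = 8. Corank 2; j^3 = -3*(u + v)^3 is a perfect cube, so E-series; the 5-jet and mu = 8 give E_8.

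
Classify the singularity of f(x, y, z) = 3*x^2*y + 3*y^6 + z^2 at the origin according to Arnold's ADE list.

D_7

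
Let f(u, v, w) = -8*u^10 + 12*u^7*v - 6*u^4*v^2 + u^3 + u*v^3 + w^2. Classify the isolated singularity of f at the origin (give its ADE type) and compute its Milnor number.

Type E_7, Milnor number mu = 7.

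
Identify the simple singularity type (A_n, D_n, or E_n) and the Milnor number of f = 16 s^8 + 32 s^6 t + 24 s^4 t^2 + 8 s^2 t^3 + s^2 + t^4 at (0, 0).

Type A_{3}, Milnor number mu = 3.

The Hessian of f at 0 has rank 1. Corank 1: A-series; mu = 3 gives A_3.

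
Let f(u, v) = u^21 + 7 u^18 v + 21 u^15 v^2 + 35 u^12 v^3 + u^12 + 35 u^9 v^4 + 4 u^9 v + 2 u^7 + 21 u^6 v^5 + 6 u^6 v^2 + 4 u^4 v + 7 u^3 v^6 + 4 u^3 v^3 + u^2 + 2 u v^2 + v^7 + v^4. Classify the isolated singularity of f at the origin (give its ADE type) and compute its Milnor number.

The Hessian of f at 0 is [[2, 0], [0, 0]] with rank 1, so corank 1. A Groebner basis of the Jacobian ideal J(f) in C{u,v} is {u^3, u + v^2}; counting standard monomials gives mu = 6. Corank 1: A-series; mu = 6 gives A_6.

Type A_{6}, Milnor number mu = 6.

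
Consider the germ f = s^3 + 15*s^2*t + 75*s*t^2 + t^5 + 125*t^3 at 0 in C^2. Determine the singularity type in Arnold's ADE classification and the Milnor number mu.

Type E_{8}, Milnor number mu = 8.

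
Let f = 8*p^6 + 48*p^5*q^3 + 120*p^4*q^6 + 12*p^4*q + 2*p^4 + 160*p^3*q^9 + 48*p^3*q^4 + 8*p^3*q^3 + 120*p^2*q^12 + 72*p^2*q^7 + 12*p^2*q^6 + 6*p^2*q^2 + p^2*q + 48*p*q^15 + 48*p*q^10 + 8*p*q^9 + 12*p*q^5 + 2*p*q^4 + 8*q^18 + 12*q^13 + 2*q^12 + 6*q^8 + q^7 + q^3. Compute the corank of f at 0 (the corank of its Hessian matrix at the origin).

2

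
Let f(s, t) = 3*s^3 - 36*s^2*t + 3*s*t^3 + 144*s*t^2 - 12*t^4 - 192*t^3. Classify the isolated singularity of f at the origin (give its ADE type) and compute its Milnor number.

Type E_7, Milnor number mu = 7.

The Hessian of f at 0 is [[0, 0], [0, 0]] with rank 0, so corank 2. A Groebner basis of the Jacobian ideal J(f) in C{s,t} is {s^3 - 12*s^2*t - 384*s^2 + 3072*s*t - 6144*t^2, 12*s^2 + s*t^2 - 96*s*t + 192*t^2, 3*s^2 - 24*s*t + t^3 + 48*t^2}; counting standard monomials gives mu = 7. Corank 2; j^3 = 3*(s - 4*t)^3 is a perfect cube, so E-series; the 4-jet and mu = 7 give E_7.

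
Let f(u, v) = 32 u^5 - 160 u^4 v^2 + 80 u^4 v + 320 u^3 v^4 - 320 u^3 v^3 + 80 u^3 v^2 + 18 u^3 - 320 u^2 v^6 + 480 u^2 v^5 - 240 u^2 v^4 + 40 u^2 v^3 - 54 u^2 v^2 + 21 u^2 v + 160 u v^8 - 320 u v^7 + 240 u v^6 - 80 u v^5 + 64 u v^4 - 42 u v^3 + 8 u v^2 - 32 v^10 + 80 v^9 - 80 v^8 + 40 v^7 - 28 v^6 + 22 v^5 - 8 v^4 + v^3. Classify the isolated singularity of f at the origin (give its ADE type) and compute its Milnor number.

The Hessian of f at 0 has rank 0. Corank 2; j^3 = (2*u + v)*(3*u + v)^2 has shape L^2 M (L != M), so D-series; mu = 6 gives D_6.

Type D_{6}, Milnor number mu = 6.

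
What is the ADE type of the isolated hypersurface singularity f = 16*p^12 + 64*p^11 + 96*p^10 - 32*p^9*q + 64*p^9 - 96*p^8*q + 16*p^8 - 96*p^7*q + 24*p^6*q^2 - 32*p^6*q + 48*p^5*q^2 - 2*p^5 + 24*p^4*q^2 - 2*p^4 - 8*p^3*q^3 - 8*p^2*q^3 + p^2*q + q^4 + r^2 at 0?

D5

The Hessian of f at 0 has rank 1. Corank 2; j^3 = p^2*q has shape L^2 M (L != M), so D-series; mu = 5 gives D_5.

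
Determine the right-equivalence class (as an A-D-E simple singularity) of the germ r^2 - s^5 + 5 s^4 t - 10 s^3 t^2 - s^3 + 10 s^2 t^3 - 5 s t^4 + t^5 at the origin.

E_8

The Hessian of f at 0 has rank 1. Corank 2; j^3 = -s^3 is a perfect cube, so E-series; the 5-jet and mu = 8 give E_8.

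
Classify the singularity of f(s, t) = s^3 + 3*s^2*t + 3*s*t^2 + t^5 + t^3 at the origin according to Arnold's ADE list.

E_8

The Hessian of f at 0 has rank 0. Corank 2; j^3 = (s + t)^3 is a perfect cube, so E-series; the 5-jet and mu = 8 give E_8.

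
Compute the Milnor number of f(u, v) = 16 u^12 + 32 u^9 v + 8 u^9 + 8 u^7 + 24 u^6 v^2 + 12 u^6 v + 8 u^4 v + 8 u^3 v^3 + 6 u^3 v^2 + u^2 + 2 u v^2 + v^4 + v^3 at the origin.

2

The Hessian of f at 0 is [[2, 0], [0, 0]] with rank 1, so corank 1. A Groebner basis of the Jacobian ideal J(f) in C{u,v} is {v^2, u}; counting standard monomials gives mu = 2. Corank 1: A-series; mu = 2 gives A_2.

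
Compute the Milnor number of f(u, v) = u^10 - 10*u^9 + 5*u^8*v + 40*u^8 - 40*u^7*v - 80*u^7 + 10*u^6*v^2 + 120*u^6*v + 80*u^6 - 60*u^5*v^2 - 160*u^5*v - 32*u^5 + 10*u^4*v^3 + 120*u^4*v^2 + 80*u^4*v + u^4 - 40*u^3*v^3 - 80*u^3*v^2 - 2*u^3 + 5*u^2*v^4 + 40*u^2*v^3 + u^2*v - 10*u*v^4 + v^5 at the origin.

The Hessian of f at 0 has rank 0. Corank 2; j^3 = -u^2*(2*u - v) has shape L^2 M (L != M), so D-series; mu = 6 gives D_6.

6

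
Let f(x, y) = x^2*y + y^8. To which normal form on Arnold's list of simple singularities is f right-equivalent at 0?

The Hessian of f at 0 is [[0, 0], [0, 0]] with rank 0, so corank 2. A Groebner basis of the Jacobian ideal J(f) in C{x,y} is {x^2/8 + y^7, x^3, x*y}; counting standard monomials gives mu = 9. Corank 2; j^3 = x^2*y has shape L^2 M (L != M), so D-series; mu = 9 gives D_9.

D_9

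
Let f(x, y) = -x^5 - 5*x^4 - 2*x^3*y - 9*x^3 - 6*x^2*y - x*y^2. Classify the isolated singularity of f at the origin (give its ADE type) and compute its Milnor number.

Type D_{5}, Milnor number mu = 5.

The Hessian of f at 0 has rank 0. Corank 2; j^3 = -x*(3*x + y)^2 has shape L^2 M (L != M), so D-series; mu = 5 gives D_5.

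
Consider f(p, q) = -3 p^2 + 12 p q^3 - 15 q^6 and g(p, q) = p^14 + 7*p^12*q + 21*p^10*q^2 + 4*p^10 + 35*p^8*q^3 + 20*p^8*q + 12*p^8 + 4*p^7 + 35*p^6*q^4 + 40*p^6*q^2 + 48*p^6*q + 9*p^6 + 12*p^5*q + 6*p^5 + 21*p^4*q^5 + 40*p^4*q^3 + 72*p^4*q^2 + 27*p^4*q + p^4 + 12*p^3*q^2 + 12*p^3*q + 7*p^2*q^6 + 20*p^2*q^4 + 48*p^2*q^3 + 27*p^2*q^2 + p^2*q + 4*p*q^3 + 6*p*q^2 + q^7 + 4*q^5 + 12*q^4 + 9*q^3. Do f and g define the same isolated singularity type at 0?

No.

The Hessian of f at 0 has rank 1. Corank 1: A-series; mu = 5 gives A_5. The Hessian of g at 0 has rank 0. Corank 2; j^3 = q*(p + 3*q)^2 has shape L^2 M (L != M), so D-series; mu = 8 gives D_8. f is A_5 but g is D_8, hence not right-equivalent.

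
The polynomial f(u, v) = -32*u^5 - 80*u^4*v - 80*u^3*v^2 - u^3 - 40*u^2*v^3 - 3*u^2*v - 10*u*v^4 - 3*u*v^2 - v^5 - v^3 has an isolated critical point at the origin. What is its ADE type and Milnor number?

Type E_{8}, Milnor number mu = 8.

The Hessian of f at 0 has rank 0. Corank 2; j^3 = -(u + v)^3 is a perfect cube, so E-series; the 5-jet and mu = 8 give E_8.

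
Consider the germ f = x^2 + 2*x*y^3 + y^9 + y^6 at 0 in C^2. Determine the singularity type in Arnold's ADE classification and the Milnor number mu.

Type A_{8}, Milnor number mu = 8.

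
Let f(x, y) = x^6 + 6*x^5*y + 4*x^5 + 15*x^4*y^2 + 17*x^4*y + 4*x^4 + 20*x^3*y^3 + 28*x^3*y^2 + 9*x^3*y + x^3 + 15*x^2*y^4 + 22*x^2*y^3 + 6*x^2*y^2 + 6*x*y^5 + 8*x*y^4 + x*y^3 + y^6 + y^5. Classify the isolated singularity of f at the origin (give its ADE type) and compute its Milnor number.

Type E7, Milnor number mu = 7.

The Hessian of f at 0 has rank 0. Corank 2; j^3 = x^3 is a perfect cube, so E-series; the 4-jet and mu = 7 give E_7.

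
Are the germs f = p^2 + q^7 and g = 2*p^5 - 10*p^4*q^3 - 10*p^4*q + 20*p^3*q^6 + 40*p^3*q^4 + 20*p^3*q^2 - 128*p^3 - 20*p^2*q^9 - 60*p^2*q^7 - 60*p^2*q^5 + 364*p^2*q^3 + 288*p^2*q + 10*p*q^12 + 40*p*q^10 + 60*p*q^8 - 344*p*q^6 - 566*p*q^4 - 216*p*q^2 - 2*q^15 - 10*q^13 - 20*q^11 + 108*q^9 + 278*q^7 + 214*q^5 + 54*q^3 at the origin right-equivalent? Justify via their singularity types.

No.

The Hessian of f at 0 is [[2, 0], [0, 0]] with rank 1, so corank 1. A Groebner basis of the Jacobian ideal J(f) in C{p,q} is {q^6, p}; counting standard monomials gives mu = 6. Corank 1: A-series; mu = 6 gives A_6. The Hessian of g at 0 is [[0, 0], [0, 0]] with rank 0, so corank 2. A Groebner basis of the Jacobian ideal J(g) in C{p,q} is {-13*p^2/2 + p*q^3 + 39*p*q/4 - 117*q^2/32, -8*p^2 + 12*p*q + q^4 - 9*q^2/2, p^3 - 27*p*q^2/16 + 27*q^3/32, p^2*q - 3*p*q^2/2 + 9*q^3/16}; counting standard monomials gives mu = 8. Corank 2; j^3 = -2*(4*p - 3*q)^3 is a perfect cube, so E-series; the 5-jet and mu = 8 give E_8. f is A_6 but g is E_8, hence not right-equivalent.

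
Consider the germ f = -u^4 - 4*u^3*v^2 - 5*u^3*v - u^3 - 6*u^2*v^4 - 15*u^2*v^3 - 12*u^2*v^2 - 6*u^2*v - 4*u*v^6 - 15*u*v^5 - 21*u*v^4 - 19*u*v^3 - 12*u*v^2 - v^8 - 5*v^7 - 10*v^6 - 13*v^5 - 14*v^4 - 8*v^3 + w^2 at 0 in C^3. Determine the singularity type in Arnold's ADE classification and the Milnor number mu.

The Hessian of f at 0 is [[0, 0, 0], [0, 0, 0], [0, 0, 2]] with rank 1, so corank 2. A Groebner basis of the Jacobian ideal J(f) in C{u,v,w} is {3*u^2/2 + 6*u*v + v^4 - v^3/2 + 6*v^2, u^3 - 9*u^2 - 36*u*v + 11*v^3 - 36*v^2, u^2*v + 5*u^2/2 + 10*u*v - 29*v^3/6 + 10*v^2, -u^2/2 + u*v^2 - 2*u*v + 13*v^3/6 - 2*v^2, w}; counting standard monomials gives mu = 7. Corank 2; j^3 = -(u + 2*v)^3 is a perfect cube, so E-series; the 4-jet and mu = 7 give E_7.

Type E_{7}, Milnor number mu = 7.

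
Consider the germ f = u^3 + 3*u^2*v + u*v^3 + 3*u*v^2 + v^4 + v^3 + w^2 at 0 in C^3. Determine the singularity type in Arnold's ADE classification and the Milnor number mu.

Type E7, Milnor number mu = 7.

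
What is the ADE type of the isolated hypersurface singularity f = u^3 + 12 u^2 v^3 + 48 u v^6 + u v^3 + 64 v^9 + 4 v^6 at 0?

The Hessian of f at 0 has rank 0. Corank 2; j^3 = u^3 is a perfect cube, so E-series; the 4-jet and mu = 7 give E_7.

E7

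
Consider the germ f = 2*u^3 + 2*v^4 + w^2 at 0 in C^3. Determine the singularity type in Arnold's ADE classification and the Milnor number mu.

Type E6, Milnor number mu = 6.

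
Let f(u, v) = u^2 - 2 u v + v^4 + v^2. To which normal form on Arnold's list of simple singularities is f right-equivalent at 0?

A_3

The Hessian of f at 0 has rank 1. Corank 1: A-series; mu = 3 gives A_3.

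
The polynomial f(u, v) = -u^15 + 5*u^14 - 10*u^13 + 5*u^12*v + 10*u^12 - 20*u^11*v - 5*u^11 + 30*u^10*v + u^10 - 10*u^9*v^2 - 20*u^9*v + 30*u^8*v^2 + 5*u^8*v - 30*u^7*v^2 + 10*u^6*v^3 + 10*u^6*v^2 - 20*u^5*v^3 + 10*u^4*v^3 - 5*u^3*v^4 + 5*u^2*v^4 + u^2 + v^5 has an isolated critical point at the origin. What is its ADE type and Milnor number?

The Hessian of f at 0 is [[2, 0], [0, 0]] with rank 1, so corank 1. A Groebner basis of the Jacobian ideal J(f) in C{u,v} is {v^4, u}; counting standard monomials gives mu = 4. Corank 1: A-series; mu = 4 gives A_4.

Type A_{4}, Milnor number mu = 4.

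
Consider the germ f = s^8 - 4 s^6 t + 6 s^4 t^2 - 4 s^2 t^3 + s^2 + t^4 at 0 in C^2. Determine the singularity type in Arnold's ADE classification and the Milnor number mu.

Type A_3, Milnor number mu = 3.

The Hessian of f at 0 is [[2, 0], [0, 0]] with rank 1, so corank 1. A Groebner basis of the Jacobian ideal J(f) in C{s,t} is {t^3, s}; counting standard monomials gives mu = 3. Corank 1: A-series; mu = 3 gives A_3.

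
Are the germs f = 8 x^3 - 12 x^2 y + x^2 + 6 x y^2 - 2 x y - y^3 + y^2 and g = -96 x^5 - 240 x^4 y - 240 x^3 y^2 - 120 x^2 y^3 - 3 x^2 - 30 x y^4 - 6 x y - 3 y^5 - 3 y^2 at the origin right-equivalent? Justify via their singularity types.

No.

The Hessian of f at 0 has rank 1. Corank 1: A-series; mu = 2 gives A_2. The Hessian of g at 0 has rank 1. Corank 1: A-series; mu = 4 gives A_4. f is A_2 but g is A_4, hence not right-equivalent.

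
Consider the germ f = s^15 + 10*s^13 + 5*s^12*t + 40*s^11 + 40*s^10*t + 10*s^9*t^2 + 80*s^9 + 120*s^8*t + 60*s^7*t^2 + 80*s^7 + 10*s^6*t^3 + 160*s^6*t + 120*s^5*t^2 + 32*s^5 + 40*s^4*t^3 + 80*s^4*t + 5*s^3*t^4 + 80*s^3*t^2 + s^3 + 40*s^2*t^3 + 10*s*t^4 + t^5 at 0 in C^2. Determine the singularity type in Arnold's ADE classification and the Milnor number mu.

Type E_{8}, Milnor number mu = 8.

The Hessian of f at 0 has rank 0. Corank 2; j^3 = s^3 is a perfect cube, so E-series; the 5-jet and mu = 8 give E_8.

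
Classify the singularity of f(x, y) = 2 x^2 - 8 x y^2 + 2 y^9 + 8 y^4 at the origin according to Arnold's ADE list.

A8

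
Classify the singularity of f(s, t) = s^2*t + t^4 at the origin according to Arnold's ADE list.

The Hessian of f at 0 is [[0, 0], [0, 0]] with rank 0, so corank 2. A Groebner basis of the Jacobian ideal J(f) in C{s,t} is {s^3, s^2/4 + t^3, s*t}; counting standard monomials gives mu = 5. Corank 2; j^3 = s^2*t has shape L^2 M (L != M), so D-series; mu = 5 gives D_5.

D5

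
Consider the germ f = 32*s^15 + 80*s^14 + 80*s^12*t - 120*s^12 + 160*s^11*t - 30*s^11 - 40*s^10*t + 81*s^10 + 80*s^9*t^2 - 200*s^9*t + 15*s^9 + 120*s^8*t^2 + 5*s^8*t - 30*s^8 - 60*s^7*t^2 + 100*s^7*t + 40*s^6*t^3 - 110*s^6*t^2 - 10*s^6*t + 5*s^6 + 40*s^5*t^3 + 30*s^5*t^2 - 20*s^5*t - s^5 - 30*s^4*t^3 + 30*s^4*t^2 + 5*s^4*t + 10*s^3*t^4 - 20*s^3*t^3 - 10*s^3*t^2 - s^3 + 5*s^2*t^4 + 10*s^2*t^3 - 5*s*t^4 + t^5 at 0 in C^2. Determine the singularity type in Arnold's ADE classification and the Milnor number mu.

Type E_{8}, Milnor number mu = 8.

The Hessian of f at 0 is [[0, 0], [0, 0]] with rank 0, so corank 2. A Groebner basis of the Jacobian ideal J(f) in C{s,t} is {t^5, s*t^3 - t^4/4, s^2}; counting standard monomials gives mu = 8. Corank 2; j^3 = -s^3 is a perfect cube, so E-series; the 5-jet and mu = 8 give E_8.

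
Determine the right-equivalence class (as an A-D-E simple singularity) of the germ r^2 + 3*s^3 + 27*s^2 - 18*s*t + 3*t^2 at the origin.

A_{2}

The Hessian of f at 0 is [[54, -18, 0], [-18, 6, 0], [0, 0, 2]] with rank 2, so corank 1. A Groebner basis of the Jacobian ideal J(f) in C{s,t,r} is {t^2, s - t/3, r}; counting standard monomials gives mu = 2. Corank 1: A-series; mu = 2 gives A_2.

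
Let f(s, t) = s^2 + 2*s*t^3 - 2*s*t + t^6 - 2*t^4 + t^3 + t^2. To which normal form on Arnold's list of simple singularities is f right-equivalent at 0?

The Hessian of f at 0 has rank 1. Corank 1: A-series; mu = 2 gives A_2.

A2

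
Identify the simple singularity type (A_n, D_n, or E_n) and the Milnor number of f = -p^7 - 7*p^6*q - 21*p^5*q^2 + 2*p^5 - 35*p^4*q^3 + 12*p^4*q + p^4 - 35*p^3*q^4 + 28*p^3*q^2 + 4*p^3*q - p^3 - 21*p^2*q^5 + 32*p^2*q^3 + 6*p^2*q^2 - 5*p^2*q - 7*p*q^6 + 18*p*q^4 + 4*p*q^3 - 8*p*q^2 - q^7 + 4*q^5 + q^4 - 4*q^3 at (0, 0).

The Hessian of f at 0 has rank 0. Corank 2; j^3 = -(p + q)*(p + 2*q)^2 has shape L^2 M (L != M), so D-series; mu = 5 gives D_5.

Type D_{5}, Milnor number mu = 5.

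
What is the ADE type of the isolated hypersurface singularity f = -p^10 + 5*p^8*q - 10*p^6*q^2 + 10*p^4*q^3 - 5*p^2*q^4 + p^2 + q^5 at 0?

The Hessian of f at 0 has rank 1. Corank 1: A-series; mu = 4 gives A_4.

A_{4}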